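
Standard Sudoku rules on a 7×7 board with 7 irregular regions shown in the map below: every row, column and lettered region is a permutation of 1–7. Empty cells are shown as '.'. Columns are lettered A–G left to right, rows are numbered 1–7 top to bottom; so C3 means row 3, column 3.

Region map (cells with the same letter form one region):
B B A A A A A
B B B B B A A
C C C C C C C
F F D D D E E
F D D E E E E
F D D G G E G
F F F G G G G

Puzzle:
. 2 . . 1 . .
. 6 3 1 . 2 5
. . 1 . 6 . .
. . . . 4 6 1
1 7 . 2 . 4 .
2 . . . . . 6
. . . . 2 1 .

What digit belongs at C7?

4

E2 = 7: row 2 has {1,2,3,5,6}; col 5 has {1,2,4,6}; region has {1,2,3,6} → only 7 remains.
G5 = 3: row 5 has {1,2,4,7}; col 7 has {1,5,6}; region has {1,2,4,6} → only 3 remains.
C6 = 5: row 6 has {2,6}; col 3 has {1,3}; region has {4,7} → only 5 remains.
E6 = 3: row 6 has {2,5,6}; col 5 has {1,2,4,6,7}; region has {1,2,6} → only 3 remains.
F6 = 7: row 6 has {2,3,5,6}; col 6 has {1,2,4,6}; region has {1,2,3,4,6} → only 7 remains.
F1 = 3: row 1 has {1,2}; col 6 has {1,2,4,6,7}; region has {1,2,5} → only 3 remains.
A2 = 4: row 2 has {1,2,3,5,6,7}; col 1 has {1,2}; region has {1,2,3,6,7} → only 4 remains.
F3 = 5: row 3 has {1,6}; col 6 has {1,2,3,4,6,7}; region has {1,6} → only 5 remains.
C4 = 2: row 4 has {1,4,6}; col 3 has {1,3,5}; region has {4,5,7} → only 2 remains.
D4 = 3: row 4 has {1,2,4,6}; col 4 has {1,2}; region has {2,4,5,7} → only 3 remains.
C5 = 6: row 5 has {1,2,3,4,7}; col 3 has {1,2,3,5}; region has {2,3,4,5,7} → only 6 remains.
E5 = 5: row 5 has {1,2,3,4,6,7}; col 5 has {1,2,3,4,6,7}; region has {1,2,3,4,6,7} → only 5 remains.
B6 = 1: row 6 has {2,3,5,6,7}; col 2 has {2,6,7}; region has {2,3,4,5,6,7} → only 1 remains.
D6 = 4: row 6 has {1,2,3,5,6,7}; col 4 has {1,2,3}; region has {1,2,3,6} → only 4 remains.
G7 = 7: row 7 has {1,2}; col 7 has {1,3,5,6}; region has {1,2,3,4,6} → only 7 remains.
A1 = 5: row 1 has {1,2,3}; col 1 has {1,2,4}; region has {1,2,3,4,6,7} → only 5 remains.
G1 = 4: row 1 has {1,2,3,5}; col 7 has {1,3,5,6,7}; region has {1,2,3,5} → only 4 remains.
D3 = 7: row 3 has {1,5,6}; col 4 has {1,2,3,4}; region has {1,5,6} → only 7 remains.
G3 = 2: row 3 has {1,5,6,7}; col 7 has {1,3,4,5,6,7}; region has {1,5,6,7} → only 2 remains.
A4 = 7: row 4 has {1,2,3,4,6}; col 1 has {1,2,4,5}; region has {1,2} → only 7 remains.
B4 = 5: row 4 has {1,2,3,4,6,7}; col 2 has {1,2,6,7}; region has {1,2,7} → only 5 remains.
C7 = 4: row 7 has {1,2,7}; col 3 has {1,2,3,5,6}; region has {1,2,5,7} → only 4 remains.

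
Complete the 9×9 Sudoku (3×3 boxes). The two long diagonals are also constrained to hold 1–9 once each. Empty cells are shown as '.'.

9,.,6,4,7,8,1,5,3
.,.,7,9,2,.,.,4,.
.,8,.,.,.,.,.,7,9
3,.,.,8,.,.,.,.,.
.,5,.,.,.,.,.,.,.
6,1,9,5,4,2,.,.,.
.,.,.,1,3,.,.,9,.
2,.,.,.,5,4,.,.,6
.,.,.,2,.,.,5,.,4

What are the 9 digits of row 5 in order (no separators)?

r1c2 = 2: row 1 has {1,3,4,5,6,7,8,9}; col 2 has {1,5,8}; box has {6,7,8,9} → only 2 remains.
r2c2 = 3: row 2 has {2,4,7,9}; col 2 has {1,2,5,8}; box has {2,6,7,8,9}; main diagonal has {2,4,8,9} → only 3 remains.
r2c9 = 8: row 2 has {2,3,4,7,9}; col 9 has {3,4,6,9}; box has {1,3,4,5,7,9} → only 8 remains.
r6c9 = 7: row 6 has {1,2,4,5,6,9}; col 9 has {3,4,6,8,9}; box has {} → only 7 remains.
r7c3 = 8: row 7 has {1,3,9}; col 3 has {6,7,9}; box has {2}; anti-diagonal has {3,4,5} → only 8 remains.
r7c7 = 7: row 7 has {1,3,8,9}; col 7 has {1,5}; box has {4,5,6,9}; main diagonal has {2,3,4,8,9} → only 7 remains.
r7c9 = 2: row 7 has {1,3,7,8,9}; col 9 has {3,4,6,7,8,9}; box has {4,5,6,7,9} → only 2 remains.
r8c4 = 7: row 8 has {2,4,5,6}; col 4 has {1,2,4,5,8,9}; box has {1,2,3,4,5} → only 7 remains.
r8c8 = 1: row 8 has {2,4,5,6,7}; col 8 has {4,5,7,9}; box has {2,4,5,6,7,9}; main diagonal has {2,3,4,7,8,9} → only 1 remains.
r2c7 = 6: row 2 has {2,3,4,7,8,9}; col 7 has {1,5,7}; box has {1,3,4,5,7,8,9} → only 6 remains.
r3c3 = 5: row 3 has {7,8,9}; col 3 has {6,7,8,9}; box has {2,3,6,7,8,9}; main diagonal has {1,2,3,4,7,8,9} → only 5 remains.
r3c7 = 2: row 3 has {5,7,8,9}; col 7 has {1,5,6,7}; box has {1,3,4,5,6,7,8,9}; anti-diagonal has {3,4,5,8} → only 2 remains.
r5c5 = 6: row 5 has {5}; col 5 has {2,3,4,5,7}; box has {2,4,5,8}; main diagonal has {1,2,3,4,5,7,8,9}; anti-diagonal has {2,3,4,5,8} → only 6 remains.
r5c9 = 1: row 5 has {5,6}; col 9 has {2,3,4,6,7,8,9}; box has {7} → only 1 remains.
r7c6 = 6: row 7 has {1,2,3,7,8,9}; col 6 has {2,4,8}; box has {1,2,3,4,5,7} → only 6 remains.
r8c2 = 9: row 8 has {1,2,4,5,6,7}; col 2 has {1,2,3,5,8}; box has {2,8}; anti-diagonal has {2,3,4,5,6,8} → only 9 remains.
r8c3 = 3: row 8 has {1,2,4,5,6,7,9}; col 3 has {5,6,7,8,9}; box has {2,8,9} → only 3 remains.
r8c7 = 8: row 8 has {1,2,3,4,5,6,7,9}; col 7 has {1,2,5,6,7}; box has {1,2,4,5,6,7,9} → only 8 remains.
r9c3 = 1: row 9 has {2,4,5}; col 3 has {3,5,6,7,8,9}; box has {2,3,8,9} → only 1 remains.
r9c6 = 9: row 9 has {1,2,4,5}; col 6 has {2,4,6,8}; box has {1,2,3,4,5,6,7} → only 9 remains.
r9c8 = 3: row 9 has {1,2,4,5,9}; col 8 has {1,4,5,7,9}; box has {1,2,4,5,6,7,8,9} → only 3 remains.
r2c1 = 1: row 2 has {2,3,4,6,7,8,9}; col 1 has {2,3,6,9}; box has {2,3,5,6,7,8,9} → only 1 remains.
r2c6 = 5: row 2 has {1,2,3,4,6,7,8,9}; col 6 has {2,4,6,8,9}; box has {2,4,7,8,9} → only 5 remains.
r3c1 = 4: row 3 has {2,5,7,8,9}; col 1 has {1,2,3,6,9}; box has {1,2,3,5,6,7,8,9} → only 4 remains.
r3c5 = 1: row 3 has {2,4,5,7,8,9}; col 5 has {2,3,4,5,6,7}; box has {2,4,5,7,8,9} → only 1 remains.
r3c6 = 3: row 3 has {1,2,4,5,7,8,9}; col 6 has {2,4,5,6,8,9}; box has {1,2,4,5,7,8,9} → only 3 remains.
r4c5 = 9: row 4 has {3,8}; col 5 has {1,2,3,4,5,6,7}; box has {2,4,5,6,8} → only 9 remains.
r4c7 = 4: row 4 has {3,8,9}; col 7 has {1,2,5,6,7,8}; box has {1,7} → only 4 remains.
r4c9 = 5: row 4 has {3,4,8,9}; col 9 has {1,2,3,4,6,7,8,9}; box has {1,4,7} → only 5 remains.
r5c4 = 3: row 5 has {1,5,6}; col 4 has {1,2,4,5,7,8,9}; box has {2,4,5,6,8,9} → only 3 remains.
r5c6 = 7: row 5 has {1,3,5,6}; col 6 has {2,3,4,5,6,8,9}; box has {2,3,4,5,6,8,9} → only 7 remains.
r5c7 = 9: row 5 has {1,3,5,6,7}; col 7 has {1,2,4,5,6,7,8}; box has {1,4,5,7} → only 9 remains.
r6c7 = 3: row 6 has {1,2,4,5,6,7,9}; col 7 has {1,2,4,5,6,7,8,9}; box has {1,4,5,7,9} → only 3 remains.
r6c8 = 8: row 6 has {1,2,3,4,5,6,7,9}; col 8 has {1,3,4,5,7,9}; box has {1,3,4,5,7,9} → only 8 remains.
r7c1 = 5: row 7 has {1,2,3,6,7,8,9}; col 1 has {1,2,3,4,6,9}; box has {1,2,3,8,9} → only 5 remains.
r7c2 = 4: row 7 has {1,2,3,5,6,7,8,9}; col 2 has {1,2,3,5,8,9}; box has {1,2,3,5,8,9} → only 4 remains.
r9c1 = 7: row 9 has {1,2,3,4,5,9}; col 1 has {1,2,3,4,5,6,9}; box has {1,2,3,4,5,8,9}; anti-diagonal has {2,3,4,5,6,8,9} → only 7 remains.
r9c2 = 6: row 9 has {1,2,3,4,5,7,9}; col 2 has {1,2,3,4,5,8,9}; box has {1,2,3,4,5,7,8,9} → only 6 remains.
r9c5 = 8: row 9 has {1,2,3,4,5,6,7,9}; col 5 has {1,2,3,4,5,6,7,9}; box has {1,2,3,4,5,6,7,9} → only 8 remains.
r3c4 = 6: row 3 has {1,2,3,4,5,7,8,9}; col 4 has {1,2,3,4,5,7,8,9}; box has {1,2,3,4,5,7,8,9} → only 6 remains.
r4c2 = 7: row 4 has {3,4,5,8,9}; col 2 has {1,2,3,4,5,6,8,9}; box has {1,3,5,6,9} → only 7 remains.
r4c3 = 2: row 4 has {3,4,5,7,8,9}; col 3 has {1,3,5,6,7,8,9}; box has {1,3,5,6,7,9} → only 2 remains.
r4c6 = 1: row 4 has {2,3,4,5,7,8,9}; col 6 has {2,3,4,5,6,7,8,9}; box has {2,3,4,5,6,7,8,9}; anti-diagonal has {2,3,4,5,6,7,8,9} → only 1 remains.
r4c8 = 6: row 4 has {1,2,3,4,5,7,8,9}; col 8 has {1,3,4,5,7,8,9}; box has {1,3,4,5,7,8,9} → only 6 remains.
r5c1 = 8: row 5 has {1,3,5,6,7,9}; col 1 has {1,2,3,4,5,6,7,9}; box has {1,2,3,5,6,7,9} → only 8 remains.
r5c3 = 4: row 5 has {1,3,5,6,7,8,9}; col 3 has {1,2,3,5,6,7,8,9}; box has {1,2,3,5,6,7,8,9} → only 4 remains.
r5c8 = 2: row 5 has {1,3,4,5,6,7,8,9}; col 8 has {1,3,4,5,6,7,8,9}; box has {1,3,4,5,6,7,8,9} → only 2 remains.

854367921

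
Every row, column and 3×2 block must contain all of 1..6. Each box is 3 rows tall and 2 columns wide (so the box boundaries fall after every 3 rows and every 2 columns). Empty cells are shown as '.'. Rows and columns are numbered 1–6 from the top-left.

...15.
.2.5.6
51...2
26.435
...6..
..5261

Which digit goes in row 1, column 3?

row 3, column 4 = 3 (sole candidate).
row 3, column 5 = 4 (sole candidate).
row 4, column 3 = 1 (sole candidate).
row 5, column 3 = 3 (sole candidate).
row 5, column 5 = 2 (sole candidate).
row 5, column 6 = 4 (sole candidate).
row 1, column 6 = 3 (sole candidate).
row 2, column 3 = 4 (sole candidate).
row 2, column 5 = 1 (sole candidate).
row 3, column 3 = 6 (sole candidate).
row 5, column 1 = 1 (sole candidate).
row 5, column 2 = 5 (sole candidate).
row 1, column 2 = 4 (sole candidate).
row 1, column 3 = 2: row 1 has {1,3,4,5}; col 3 has {1,3,4,5,6}; box has {1,3,4,5,6} → only 2 remains.

2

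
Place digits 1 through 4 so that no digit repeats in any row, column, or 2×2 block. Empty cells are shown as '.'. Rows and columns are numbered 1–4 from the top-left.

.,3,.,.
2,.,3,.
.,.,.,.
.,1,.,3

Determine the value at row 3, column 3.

1

row 2, column 2 = 4: row 2 has {2,3}; col 2 has {1,3}; box has {2,3} → only 4 remains.
row 2, column 4 = 1: row 2 has {2,3,4}; col 4 has {3}; box has {3} → only 1 remains.
row 3, column 2 = 2: row 3 has {}; col 2 has {1,3,4}; box has {1} → only 2 remains.
row 3, column 4 = 4: row 3 has {2}; col 4 has {1,3}; box has {3} → only 4 remains.
row 4, column 1 = 4: row 4 has {1,3}; col 1 has {2}; box has {1,2} → only 4 remains.
row 4, column 3 = 2: row 4 has {1,3,4}; col 3 has {3}; box has {3,4} → only 2 remains.
row 1, column 1 = 1: row 1 has {3}; col 1 has {2,4}; box has {2,3,4} → only 1 remains.
row 1, column 3 = 4: row 1 has {1,3}; col 3 has {2,3}; box has {1,3} → only 4 remains.
row 1, column 4 = 2: row 1 has {1,3,4}; col 4 has {1,3,4}; box has {1,3,4} → only 2 remains.
row 3, column 1 = 3: row 3 has {2,4}; col 1 has {1,2,4}; box has {1,2,4} → only 3 remains.
row 3, column 3 = 1: row 3 has {2,3,4}; col 3 has {2,3,4}; box has {2,3,4} → only 1 remains.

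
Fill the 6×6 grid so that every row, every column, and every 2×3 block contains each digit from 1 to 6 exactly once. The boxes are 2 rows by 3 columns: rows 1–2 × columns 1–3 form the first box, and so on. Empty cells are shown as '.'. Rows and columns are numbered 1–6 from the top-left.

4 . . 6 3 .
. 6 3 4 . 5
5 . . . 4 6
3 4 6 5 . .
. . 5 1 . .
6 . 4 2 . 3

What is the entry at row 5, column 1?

2

row 3, column 4 = 3 (sole candidate).
row 5, column 1 = 2: row 5 has {1,5}; col 1 has {3,4,5,6}; box has {4,5,6} → only 2 remains.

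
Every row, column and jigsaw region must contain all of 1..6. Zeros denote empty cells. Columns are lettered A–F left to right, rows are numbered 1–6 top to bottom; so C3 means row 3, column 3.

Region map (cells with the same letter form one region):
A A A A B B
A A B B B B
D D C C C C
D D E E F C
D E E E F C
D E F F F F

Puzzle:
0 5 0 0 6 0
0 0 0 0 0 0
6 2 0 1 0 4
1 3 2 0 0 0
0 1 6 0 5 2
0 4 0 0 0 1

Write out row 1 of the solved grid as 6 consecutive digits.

F1 = 3: row 1 has {5,6}; col 6 has {1,2,4}; region has {6} → only 3 remains.
B2 = 6 (sole candidate).
F2 = 5 (sole candidate).
E3 = 3 (sole candidate).
D4 = 5 (sole candidate).
E4 = 4 (sole candidate).
F4 = 6 (sole candidate).
A5 = 4 (sole candidate).
D5 = 3 (sole candidate).
A6 = 5 (sole candidate).
C6 = 3 (sole candidate).
E6 = 2 (sole candidate).
A1 = 2: row 1 has {3,5,6}; col 1 has {1,4,5,6}; region has {5,6} → only 2 remains.
D1 = 4: row 1 has {2,3,5,6}; col 4 has {1,3,5}; region has {2,5,6} → only 4 remains.
A2 = 3 (sole candidate).
D2 = 2 (sole candidate).
E2 = 1 (sole candidate).
C3 = 5 (sole candidate).
D6 = 6 (sole candidate).
C1 = 1: row 1 has {2,3,4,5,6}; col 3 has {2,3,5,6}; region has {2,3,4,5,6} → only 1 remains.

251463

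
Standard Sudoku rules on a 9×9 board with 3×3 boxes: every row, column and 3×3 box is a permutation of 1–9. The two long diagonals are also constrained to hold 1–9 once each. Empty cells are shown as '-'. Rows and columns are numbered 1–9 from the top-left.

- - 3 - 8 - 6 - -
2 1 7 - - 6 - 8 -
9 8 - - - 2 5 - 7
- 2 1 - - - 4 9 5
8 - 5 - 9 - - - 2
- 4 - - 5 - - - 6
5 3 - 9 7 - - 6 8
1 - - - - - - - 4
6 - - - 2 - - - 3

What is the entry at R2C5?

4

R1C1 = 4 (sole candidate).
R1C2 = 5 (sole candidate).
R1C9 = 1 (sole candidate).
R2C9 = 9 (sole candidate).
R3C3 = 6 (sole candidate).
R6C3 = 9 (sole candidate).
R7C7 = 2 (sole candidate).
R8C2 = 7 (sole candidate).
R8C7 = 9 (sole candidate).
R8C8 = 5 (sole candidate).
R9C2 = 9 (sole candidate).
R1C4 = 7 (sole candidate).
R1C6 = 9 (sole candidate).
R1C8 = 2 (sole candidate).
R2C7 = 3 (sole candidate).
R3C8 = 4 (sole candidate).
R4C4 = 8 (sole candidate).
R4C6 = 3 (sole candidate).
R5C2 = 6 (sole candidate).
R6C4 = 2 (sole candidate).
R6C6 = 7 (sole candidate).
R7C3 = 4 (sole candidate).
R7C6 = 1 (sole candidate).
R8C6 = 8 (sole candidate).
R9C3 = 8 (sole candidate).
R2C5 = 4: row 2 has {1,2,3,6,7,8,9}; col 5 has {2,5,7,8,9}; box has {2,6,7,8,9} → only 4 remains.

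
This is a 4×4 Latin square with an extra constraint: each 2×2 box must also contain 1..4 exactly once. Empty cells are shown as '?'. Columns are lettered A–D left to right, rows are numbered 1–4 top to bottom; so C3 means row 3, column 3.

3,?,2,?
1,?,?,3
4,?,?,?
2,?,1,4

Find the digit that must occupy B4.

B1 = 4 (sole candidate).
D1 = 1 (sole candidate).
B2 = 2 (sole candidate).
C2 = 4 (sole candidate).
C3 = 3 (sole candidate).
D3 = 2 (sole candidate).
B4 = 3: row 4 has {1,2,4}; col 2 has {2,4}; box has {2,4} → only 3 remains.

3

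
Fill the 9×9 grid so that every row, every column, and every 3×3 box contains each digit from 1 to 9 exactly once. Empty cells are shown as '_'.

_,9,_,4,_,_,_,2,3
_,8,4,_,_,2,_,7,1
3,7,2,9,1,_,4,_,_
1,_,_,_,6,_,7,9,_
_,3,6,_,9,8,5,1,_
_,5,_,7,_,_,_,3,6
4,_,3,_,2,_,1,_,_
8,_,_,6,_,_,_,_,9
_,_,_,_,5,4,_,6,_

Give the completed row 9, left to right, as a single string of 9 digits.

r2c5 = 3: row 2 has {1,2,4,7,8}; col 5 has {1,2,5,6,9}; box has {1,2,4,9} → only 3 remains.
r4c3 = 8: row 4 has {1,6,7,9}; col 3 has {2,3,4,6}; box has {1,3,5,6} → only 8 remains.
r5c4 = 2: row 5 has {1,3,5,6,8,9}; col 4 has {4,6,7,9}; box has {6,7,8,9} → only 2 remains.
r5c9 = 4: row 5 has {1,2,3,5,6,8,9}; col 9 has {1,3,6,9}; box has {1,3,5,6,7,9} → only 4 remains.
r6c3 = 9: row 6 has {3,5,6,7}; col 3 has {2,3,4,6,8}; box has {1,3,5,6,8} → only 9 remains.
r6c5 = 4: row 6 has {3,5,6,7,9}; col 5 has {1,2,3,5,6,9}; box has {2,6,7,8,9} → only 4 remains.
r6c6 = 1: row 6 has {3,4,5,6,7,9}; col 6 has {2,4,8}; box has {2,4,6,7,8,9} → only 1 remains.
r7c2 = 6: row 7 has {1,2,3,4}; col 2 has {3,5,7,8,9}; box has {3,4,8} → only 6 remains.
r7c4 = 8: row 7 has {1,2,3,4,6}; col 4 has {2,4,6,7,9}; box has {2,4,5,6} → only 8 remains.
r7c8 = 5: row 7 has {1,2,3,4,6,8}; col 8 has {1,2,3,6,7,9}; box has {1,6,9} → only 5 remains.
r7c9 = 7: row 7 has {1,2,3,4,5,6,8}; col 9 has {1,3,4,6,9}; box has {1,5,6,9} → only 7 remains.
r8c5 = 7: row 8 has {6,8,9}; col 5 has {1,2,3,4,5,6,9}; box has {2,4,5,6,8} → only 7 remains.
r8c6 = 3: row 8 has {6,7,8,9}; col 6 has {1,2,4,8}; box has {2,4,5,6,7,8} → only 3 remains.
r8c7 = 2: row 8 has {3,6,7,8,9}; col 7 has {1,4,5,7}; box has {1,5,6,7,9} → only 2 remains.
r8c8 = 4: row 8 has {2,3,6,7,8,9}; col 8 has {1,2,3,5,6,7,9}; box has {1,2,5,6,7,9} → only 4 remains.
r9c4 = 1: row 9 has {4,5,6}; col 4 has {2,4,6,7,8,9}; box has {2,3,4,5,6,7,8} → only 1 remains.
r9c9 = 8: row 9 has {1,4,5,6}; col 9 has {1,3,4,6,7,9}; box has {1,2,4,5,6,7,9} → only 8 remains.
r1c5 = 8: row 1 has {2,3,4,9}; col 5 has {1,2,3,4,5,6,7,9}; box has {1,2,3,4,9} → only 8 remains.
r1c7 = 6: row 1 has {2,3,4,8,9}; col 7 has {1,2,4,5,7}; box has {1,2,3,4,7} → only 6 remains.
r2c4 = 5: row 2 has {1,2,3,4,7,8}; col 4 has {1,2,4,6,7,8,9}; box has {1,2,3,4,8,9} → only 5 remains.
r2c7 = 9: row 2 has {1,2,3,4,5,7,8}; col 7 has {1,2,4,5,6,7}; box has {1,2,3,4,6,7} → only 9 remains.
r3c6 = 6: row 3 has {1,2,3,4,7,9}; col 6 has {1,2,3,4,8}; box has {1,2,3,4,5,8,9} → only 6 remains.
r3c8 = 8: row 3 has {1,2,3,4,6,7,9}; col 8 has {1,2,3,4,5,6,7,9}; box has {1,2,3,4,6,7,9} → only 8 remains.
r3c9 = 5: row 3 has {1,2,3,4,6,7,8,9}; col 9 has {1,3,4,6,7,8,9}; box has {1,2,3,4,6,7,8,9} → only 5 remains.
r4c4 = 3: row 4 has {1,6,7,8,9}; col 4 has {1,2,4,5,6,7,8,9}; box has {1,2,4,6,7,8,9} → only 3 remains.
r4c6 = 5: row 4 has {1,3,6,7,8,9}; col 6 has {1,2,3,4,6,8}; box has {1,2,3,4,6,7,8,9} → only 5 remains.
r4c9 = 2: row 4 has {1,3,5,6,7,8,9}; col 9 has {1,3,4,5,6,7,8,9}; box has {1,3,4,5,6,7,9} → only 2 remains.
r5c1 = 7: row 5 has {1,2,3,4,5,6,8,9}; col 1 has {1,3,4,8}; box has {1,3,5,6,8,9} → only 7 remains.
r6c1 = 2: row 6 has {1,3,4,5,6,7,9}; col 1 has {1,3,4,7,8}; box has {1,3,5,6,7,8,9} → only 2 remains.
r6c7 = 8: row 6 has {1,2,3,4,5,6,7,9}; col 7 has {1,2,4,5,6,7,9}; box has {1,2,3,4,5,6,7,9} → only 8 remains.
r7c6 = 9: row 7 has {1,2,3,4,5,6,7,8}; col 6 has {1,2,3,4,5,6,8}; box has {1,2,3,4,5,6,7,8} → only 9 remains.
r8c2 = 1: row 8 has {2,3,4,6,7,8,9}; col 2 has {3,5,6,7,8,9}; box has {3,4,6,8} → only 1 remains.
r8c3 = 5: row 8 has {1,2,3,4,6,7,8,9}; col 3 has {2,3,4,6,8,9}; box has {1,3,4,6,8} → only 5 remains.
r9c1 = 9: row 9 has {1,4,5,6,8}; col 1 has {1,2,3,4,7,8}; box has {1,3,4,5,6,8} → only 9 remains.
r9c2 = 2: row 9 has {1,4,5,6,8,9}; col 2 has {1,3,5,6,7,8,9}; box has {1,3,4,5,6,8,9} → only 2 remains.
r9c3 = 7: row 9 has {1,2,4,5,6,8,9}; col 3 has {2,3,4,5,6,8,9}; box has {1,2,3,4,5,6,8,9} → only 7 remains.
r9c7 = 3: row 9 has {1,2,4,5,6,7,8,9}; col 7 has {1,2,4,5,6,7,8,9}; box has {1,2,4,5,6,7,8,9} → only 3 remains.

927154368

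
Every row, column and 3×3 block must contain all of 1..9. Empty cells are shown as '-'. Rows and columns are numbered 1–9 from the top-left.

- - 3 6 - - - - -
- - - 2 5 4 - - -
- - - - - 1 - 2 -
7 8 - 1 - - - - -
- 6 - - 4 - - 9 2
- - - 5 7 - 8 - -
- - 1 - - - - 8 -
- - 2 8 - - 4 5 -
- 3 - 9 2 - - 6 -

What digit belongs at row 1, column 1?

2

row 5, column 3 = 5: row 5 has {2,4,6,9}; col 3 has {1,2,3}; box has {6,7,8} → only 5 remains.
row 5, column 4 = 3: row 5 has {2,4,5,6,9}; col 4 has {1,2,5,6,8,9}; box has {1,4,5,7} → only 3 remains.
row 5, column 6 = 8: row 5 has {2,3,4,5,6,9}; col 6 has {1,4}; box has {1,3,4,5,7} → only 8 remains.
row 3, column 4 = 7: row 3 has {1,2}; col 4 has {1,2,3,5,6,8,9}; box has {1,2,4,5,6} → only 7 remains.
row 5, column 1 = 1: row 5 has {2,3,4,5,6,8,9}; col 1 has {7}; box has {5,6,7,8} → only 1 remains.
row 5, column 7 = 7: row 5 has {1,2,3,4,5,6,8,9}; col 7 has {4,8}; box has {2,8,9} → only 7 remains.
row 7, column 4 = 4: row 7 has {1,8}; col 4 has {1,2,3,5,6,7,8,9}; box has {2,8,9} → only 4 remains.
row 9, column 7 = 1: row 9 has {2,3,6,9}; col 7 has {4,7,8}; box has {4,5,6,8} → only 1 remains.
row 9, column 9 = 7: row 9 has {1,2,3,6,9}; col 9 has {2}; box has {1,4,5,6,8} → only 7 remains.
row 1, column 6 = 9: row 1 has {3,6}; col 6 has {1,4,8}; box has {1,2,4,5,6,7} → only 9 remains.
row 1, column 7 = 5: row 1 has {3,6,9}; col 7 has {1,4,7,8}; box has {2} → only 5 remains.
row 9, column 6 = 5: row 9 has {1,2,3,6,7,9}; col 6 has {1,4,8,9}; box has {2,4,8,9} → only 5 remains.
row 1, column 5 = 8: row 1 has {3,5,6,9}; col 5 has {2,4,5,7}; box has {1,2,4,5,6,7,9} → only 8 remains.
row 3, column 5 = 3: row 3 has {1,2,7}; col 5 has {2,4,5,7,8}; box has {1,2,4,5,6,7,8,9} → only 3 remains.
row 7, column 5 = 6: row 7 has {1,4,8}; col 5 has {2,3,4,5,7,8}; box has {2,4,5,8,9} → only 6 remains.
row 8, column 5 = 1: row 8 has {2,4,5,8}; col 5 has {2,3,4,5,6,7,8}; box has {2,4,5,6,8,9} → only 1 remains.
row 4, column 5 = 9: row 4 has {1,7,8}; col 5 has {1,2,3,4,5,6,7,8}; box has {1,3,4,5,7,8} → only 9 remains.
row 4, column 3 = 4: row 4 has {1,7,8,9}; col 3 has {1,2,3,5}; box has {1,5,6,7,8} → only 4 remains.
row 4, column 8 = 3: row 4 has {1,4,7,8,9}; col 8 has {2,5,6,8,9}; box has {2,7,8,9} → only 3 remains.
row 6, column 3 = 9: row 6 has {5,7,8}; col 3 has {1,2,3,4,5}; box has {1,4,5,6,7,8} → only 9 remains.
row 9, column 3 = 8: row 9 has {1,2,3,5,6,7,9}; col 3 has {1,2,3,4,5,9}; box has {1,2,3} → only 8 remains.
row 3, column 3 = 6: row 3 has {1,2,3,7}; col 3 has {1,2,3,4,5,8,9}; box has {3} → only 6 remains.
row 3, column 7 = 9: row 3 has {1,2,3,6,7}; col 7 has {1,4,5,7,8}; box has {2,5} → only 9 remains.
row 4, column 7 = 6: row 4 has {1,3,4,7,8,9}; col 7 has {1,4,5,7,8,9}; box has {2,3,7,8,9} → only 6 remains.
row 4, column 9 = 5: row 4 has {1,3,4,6,7,8,9}; col 9 has {2,7}; box has {2,3,6,7,8,9} → only 5 remains.
row 6, column 2 = 2: row 6 has {5,7,8,9}; col 2 has {3,6,8}; box has {1,4,5,6,7,8,9} → only 2 remains.
row 6, column 6 = 6: row 6 has {2,5,7,8,9}; col 6 has {1,4,5,8,9}; box has {1,3,4,5,7,8,9} → only 6 remains.
row 9, column 1 = 4: row 9 has {1,2,3,5,6,7,8,9}; col 1 has {1,7}; box has {1,2,3,8} → only 4 remains.
row 1, column 1 = 2: row 1 has {3,5,6,8,9}; col 1 has {1,4,7}; box has {3,6} → only 2 remains.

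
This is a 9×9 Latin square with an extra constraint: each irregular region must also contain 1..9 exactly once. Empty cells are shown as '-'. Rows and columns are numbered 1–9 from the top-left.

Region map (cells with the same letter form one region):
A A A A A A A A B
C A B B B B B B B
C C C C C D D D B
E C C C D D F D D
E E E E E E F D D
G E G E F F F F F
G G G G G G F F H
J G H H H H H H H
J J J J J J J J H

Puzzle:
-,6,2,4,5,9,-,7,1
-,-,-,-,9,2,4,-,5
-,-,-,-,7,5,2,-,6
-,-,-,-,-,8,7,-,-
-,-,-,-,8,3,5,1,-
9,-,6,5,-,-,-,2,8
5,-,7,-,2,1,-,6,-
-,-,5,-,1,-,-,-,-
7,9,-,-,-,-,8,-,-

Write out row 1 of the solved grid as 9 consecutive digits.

R1C7 = 3: row 1 has {1,2,4,5,6,7,9}; col 7 has {2,4,5,7,8}; region has {2,4,5,6,7,9} → only 3 remains.
R6C6 = 4: row 6 has {2,5,6,8,9}; col 6 has {1,2,3,5,8,9}; region has {2,5,6,7,8} → only 4 remains.
R6C7 = 1: row 6 has {2,4,5,6,8,9}; col 7 has {2,3,4,5,7,8}; region has {2,4,5,6,7,8} → only 1 remains.
R7C7 = 9: row 7 has {1,2,5,6,7}; col 7 has {1,2,3,4,5,7,8}; region has {1,2,4,5,6,7,8} → only 9 remains.
R8C7 = 6: row 8 has {1,5}; col 7 has {1,2,3,4,5,7,8,9}; region has {1,5} → only 6 remains.
R9C6 = 6: row 9 has {7,8,9}; col 6 has {1,2,3,4,5,8,9}; region has {7,8,9} → only 6 remains.
R1C1 = 8: row 1 has {1,2,3,4,5,6,7,9}; col 1 has {5,7,9}; region has {2,3,4,5,6,7,9} → only 8 remains.

862459371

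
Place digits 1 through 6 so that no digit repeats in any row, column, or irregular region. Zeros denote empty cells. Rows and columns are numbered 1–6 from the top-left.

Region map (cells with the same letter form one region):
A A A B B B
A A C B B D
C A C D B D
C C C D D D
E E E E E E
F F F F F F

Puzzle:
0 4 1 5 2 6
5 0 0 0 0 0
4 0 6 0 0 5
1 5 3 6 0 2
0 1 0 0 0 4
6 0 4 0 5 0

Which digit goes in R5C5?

R1C1 = 3: row 1 has {1,2,4,5,6}; col 1 has {1,4,5,6}; region has {1,4,5} → only 3 remains.
R2C3 = 2: row 2 has {5}; col 3 has {1,3,4,6}; region has {1,3,4,5,6} → only 2 remains.
R3C2 = 2: row 3 has {4,5,6}; col 2 has {1,4,5}; region has {1,3,4,5} → only 2 remains.
R4C5 = 4: row 4 has {1,2,3,5,6}; col 5 has {2,5}; region has {2,5,6} → only 4 remains.
R5C1 = 2: row 5 has {1,4}; col 1 has {1,3,4,5,6}; region has {1,4} → only 2 remains.
R5C3 = 5: row 5 has {1,2,4}; col 3 has {1,2,3,4,6}; region has {1,2,4} → only 5 remains.
R5C4 = 3: row 5 has {1,2,4,5}; col 4 has {5,6}; region has {1,2,4,5} → only 3 remains.
R5C5 = 6: row 5 has {1,2,3,4,5}; col 5 has {2,4,5}; region has {1,2,3,4,5} → only 6 remains.

6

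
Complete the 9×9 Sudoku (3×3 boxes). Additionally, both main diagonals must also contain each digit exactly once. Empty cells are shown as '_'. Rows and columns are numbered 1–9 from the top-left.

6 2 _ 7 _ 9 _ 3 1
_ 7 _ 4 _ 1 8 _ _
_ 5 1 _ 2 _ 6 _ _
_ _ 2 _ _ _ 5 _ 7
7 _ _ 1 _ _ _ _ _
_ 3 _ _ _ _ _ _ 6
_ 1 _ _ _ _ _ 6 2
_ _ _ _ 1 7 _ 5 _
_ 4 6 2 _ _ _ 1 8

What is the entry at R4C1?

R1C7 = 4 (sole candidate).
R3C9 = 9 (sole candidate).
R1C3 = 8 (sole candidate).
R1C5 = 5 (sole candidate).
R2C8 = 2 (sole candidate).
R2C9 = 5 (sole candidate).
R3C8 = 7 (sole candidate).
R2C5 = 6 (hidden single in row 2).
R3C1 = 4 (hidden single in row 3).
R4C1 = 1: in row 4, 1 can only go here (every other open cell in that row sees a 1).

1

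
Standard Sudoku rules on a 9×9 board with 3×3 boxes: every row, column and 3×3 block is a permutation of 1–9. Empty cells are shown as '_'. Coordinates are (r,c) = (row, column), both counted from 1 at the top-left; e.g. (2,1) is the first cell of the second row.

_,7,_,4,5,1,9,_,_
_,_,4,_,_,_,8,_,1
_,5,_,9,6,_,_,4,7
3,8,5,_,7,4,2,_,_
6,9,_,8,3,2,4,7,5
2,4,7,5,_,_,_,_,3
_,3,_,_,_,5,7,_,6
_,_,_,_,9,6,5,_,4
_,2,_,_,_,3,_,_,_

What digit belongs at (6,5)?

(1,1) = 8 (sole candidate).
(1,9) = 2 (sole candidate).
(2,1) = 9 (sole candidate).
(2,2) = 6 (sole candidate).
(2,5) = 2 (sole candidate).
(2,6) = 7 (sole candidate).
(3,1) = 1 (sole candidate).
(3,6) = 8 (sole candidate).
(3,7) = 3 (sole candidate).
(4,9) = 9 (sole candidate).
(5,3) = 1 (sole candidate).
(6,5) = 1: row 6 has {2,3,4,5,7}; col 5 has {2,3,5,6,7,9}; box has {2,3,4,5,7,8} → only 1 remains.

1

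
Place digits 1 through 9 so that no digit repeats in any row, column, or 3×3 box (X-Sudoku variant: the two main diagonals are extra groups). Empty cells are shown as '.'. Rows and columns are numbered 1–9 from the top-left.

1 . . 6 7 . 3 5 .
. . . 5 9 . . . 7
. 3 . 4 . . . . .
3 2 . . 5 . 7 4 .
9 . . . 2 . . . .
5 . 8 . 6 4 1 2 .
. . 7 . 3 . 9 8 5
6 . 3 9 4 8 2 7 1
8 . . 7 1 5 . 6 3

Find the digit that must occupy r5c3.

6

r1c6 = 2: row 1 has {1,3,5,6,7}; col 6 has {4,5,8}; box has {4,5,6,7,9} → only 2 remains.
r2c8 = 1: row 2 has {5,7,9}; col 8 has {2,4,5,6,7,8}; box has {3,5,7}; anti-diagonal has {2,7,8} → only 1 remains.
r3c5 = 8: row 3 has {3,4}; col 5 has {1,2,3,4,5,6,7,9}; box has {2,4,5,6,7,9} → only 8 remains.
r3c6 = 1: row 3 has {3,4,8}; col 6 has {2,4,5,8}; box has {2,4,5,6,7,8,9} → only 1 remains.
r3c7 = 6: row 3 has {1,3,4,8}; col 7 has {1,2,3,7,9}; box has {1,3,5,7}; anti-diagonal has {1,2,7,8} → only 6 remains.
r3c8 = 9: row 3 has {1,3,4,6,8}; col 8 has {1,2,4,5,6,7,8}; box has {1,3,5,6,7} → only 9 remains.
r3c9 = 2: row 3 has {1,3,4,6,8,9}; col 9 has {1,3,5,7}; box has {1,3,5,6,7,9} → only 2 remains.
r4c4 = 8: row 4 has {2,3,4,5,7}; col 4 has {4,5,6,7,9}; box has {2,4,5,6}; main diagonal has {1,2,3,4,7,9} → only 8 remains.
r4c6 = 9: row 4 has {2,3,4,5,7,8}; col 6 has {1,2,4,5,8}; box has {2,4,5,6,8}; anti-diagonal has {1,2,6,7,8} → only 9 remains.
r4c9 = 6: row 4 has {2,3,4,5,7,8,9}; col 9 has {1,2,3,5,7}; box has {1,2,4,7} → only 6 remains.
r5c8 = 3: row 5 has {2,9}; col 8 has {1,2,4,5,6,7,8,9}; box has {1,2,4,6,7} → only 3 remains.
r5c9 = 8: row 5 has {2,3,9}; col 9 has {1,2,3,5,6,7}; box has {1,2,3,4,6,7} → only 8 remains.
r6c2 = 7: row 6 has {1,2,4,5,6,8}; col 2 has {2,3}; box has {2,3,5,8,9} → only 7 remains.
r6c4 = 3: row 6 has {1,2,4,5,6,7,8}; col 4 has {4,5,6,7,8,9}; box has {2,4,5,6,8,9}; anti-diagonal has {1,2,6,7,8,9} → only 3 remains.
r6c9 = 9: row 6 has {1,2,3,4,5,6,7,8}; col 9 has {1,2,3,5,6,7,8}; box has {1,2,3,4,6,7,8} → only 9 remains.
r7c4 = 2: row 7 has {3,5,7,8,9}; col 4 has {3,4,5,6,7,8,9}; box has {1,3,4,5,7,8,9} → only 2 remains.
r7c6 = 6: row 7 has {2,3,5,7,8,9}; col 6 has {1,2,4,5,8,9}; box has {1,2,3,4,5,7,8,9} → only 6 remains.
r8c2 = 5: row 8 has {1,2,3,4,6,7,8,9}; col 2 has {2,3,7}; box has {3,6,7,8}; anti-diagonal has {1,2,3,6,7,8,9} → only 5 remains.
r9c7 = 4: row 9 has {1,3,5,6,7,8}; col 7 has {1,2,3,6,7,9}; box has {1,2,3,5,6,7,8,9} → only 4 remains.
r1c9 = 4: row 1 has {1,2,3,5,6,7}; col 9 has {1,2,3,5,6,7,8,9}; box has {1,2,3,5,6,7,9}; anti-diagonal has {1,2,3,5,6,7,8,9} → only 4 remains.
r2c2 = 6: row 2 has {1,5,7,9}; col 2 has {2,3,5,7}; box has {1,3}; main diagonal has {1,2,3,4,7,8,9} → only 6 remains.
r2c6 = 3: row 2 has {1,5,6,7,9}; col 6 has {1,2,4,5,6,8,9}; box has {1,2,4,5,6,7,8,9} → only 3 remains.
r2c7 = 8: row 2 has {1,3,5,6,7,9}; col 7 has {1,2,3,4,6,7,9}; box has {1,2,3,4,5,6,7,9} → only 8 remains.
r3c1 = 7: row 3 has {1,2,3,4,6,8,9}; col 1 has {1,3,5,6,8,9}; box has {1,3,6} → only 7 remains.
r3c3 = 5: row 3 has {1,2,3,4,6,7,8,9}; col 3 has {3,7,8}; box has {1,3,6,7}; main diagonal has {1,2,3,4,6,7,8,9} → only 5 remains.
r4c3 = 1: row 4 has {2,3,4,5,6,7,8,9}; col 3 has {3,5,7,8}; box has {2,3,5,7,8,9} → only 1 remains.
r5c2 = 4: row 5 has {2,3,8,9}; col 2 has {2,3,5,6,7}; box has {1,2,3,5,7,8,9} → only 4 remains.
r5c3 = 6: row 5 has {2,3,4,8,9}; col 3 has {1,3,5,7,8}; box has {1,2,3,4,5,7,8,9} → only 6 remains.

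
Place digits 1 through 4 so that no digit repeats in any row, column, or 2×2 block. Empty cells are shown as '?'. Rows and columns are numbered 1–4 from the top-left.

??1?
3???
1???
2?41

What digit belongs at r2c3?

2

r1c1 = 4 (sole candidate).
r1c2 = 2 (sole candidate).
r1c4 = 3 (sole candidate).
r2c2 = 1 (sole candidate).
r2c3 = 2: row 2 has {1,3}; col 3 has {1,4}; box has {1,3} → only 2 remains.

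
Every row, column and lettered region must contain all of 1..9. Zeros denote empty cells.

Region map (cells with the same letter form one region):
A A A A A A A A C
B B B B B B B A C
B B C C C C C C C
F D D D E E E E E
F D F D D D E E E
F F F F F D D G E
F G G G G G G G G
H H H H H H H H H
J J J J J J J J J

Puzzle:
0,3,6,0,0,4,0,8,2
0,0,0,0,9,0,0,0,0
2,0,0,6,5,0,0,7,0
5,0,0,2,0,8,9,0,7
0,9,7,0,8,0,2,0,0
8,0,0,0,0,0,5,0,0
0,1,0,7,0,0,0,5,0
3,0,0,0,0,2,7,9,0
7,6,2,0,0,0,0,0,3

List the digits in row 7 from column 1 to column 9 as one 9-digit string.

618729354

r1c7 = 1: row 1 has {2,3,4,6,8}; col 7 has {2,5,7,9}; region has {3,4,6,8} → only 1 remains.
r2c8 = 2: row 2 has {9}; col 8 has {5,7,8,9}; region has {1,3,4,6,8} → only 2 remains.
r4c2 = 4: row 4 has {2,5,7,8,9}; col 2 has {1,3,6,9}; region has {2,5,8,9} → only 4 remains.
r6c2 = 2: row 6 has {5,8}; col 2 has {1,3,4,6,9}; region has {5,7,8} → only 2 remains.
r1c1 = 9: row 1 has {1,2,3,4,6,8}; col 1 has {2,3,5,7,8}; region has {1,2,3,4,6,8} → only 9 remains.
r1c4 = 5: row 1 has {1,2,3,4,6,8,9}; col 4 has {2,6,7}; region has {1,2,3,4,6,8,9} → only 5 remains.
r1c5 = 7: row 1 has {1,2,3,4,5,6,8,9}; col 5 has {5,8,9}; region has {1,2,3,4,5,6,8,9} → only 7 remains.
r3c2 = 8: row 3 has {2,5,6,7}; col 2 has {1,2,3,4,6,9}; region has {2,9} → only 8 remains.
r8c2 = 5: row 8 has {2,3,7,9}; col 2 has {1,2,3,4,6,8,9}; region has {2,3,7,9} → only 5 remains.
r2c2 = 7: row 2 has {2,9}; col 2 has {1,2,3,4,5,6,8,9}; region has {2,8,9} → only 7 remains.
r2c9 = 8: in row 2, 8 can only go here (every other open cell in that row sees an 8).
r5c9 = 5: in row 5, 5 can only go here (every other open cell in that row sees a 5).
r6c6 = 7: in row 6, 7 can only go here (every other open cell in that row sees a 7).
r7c5 = 2: in row 7, 2 can only go here (every other open cell in that row sees a 2).
r9c6 = 5: in row 9, 5 can only go here (every other open cell in that row sees a 5).
r2c3 = 5: in row 2, 5 can only go here (every other open cell in that row sees a 5).
r9c4 = 9: in row 9, 9 can only go here (every other open cell in that row sees a 9).
r6c3 = 9: in row 6, 9 can only go here (every other open cell in that row sees a 9).
r9c7 = 8: in row 9, 8 can only go here (every other open cell in that row sees an 8).
r7c3 = 8: in row 7, 8 can only go here (every other open cell in that row sees an 8).
r8c4 = 8: in row 8, 8 can only go here (every other open cell in that row sees an 8).
r5c6 = 6: in region D, 6 can only go here (every other open cell in that region sees a 6).
Singles propagation stalls; r7c1 is still open with candidates {4,6}.
  Try r7c1 = 4: this forces r5c1=1, r5c4=3; then r6c4 has no candidate left — contradiction.
So r7c1 = 6.
r2c7 = 6 (hidden single in row 2).
r6c8 = 6 (hidden single in region G).
r4c5 = 6 (hidden single in row 4).
r8c9 = 6 (hidden single in row 8).
r6c5 = 3 (hidden single in column 5).
Singles propagation stalls; r7c6 is still open with candidates {3,9}.
  Try r7c6 = 3: this forces r2c6=1, r3c6=9, r7c7=4, r7c9=9, r2c1=4, r2c4=3, r3c7=3, r5c1=1; then r5c4 has no candidate left — contradiction.
So r7c6 = 9.
r7c9 = 4: row 7 has {1,2,5,6,7,8,9}; col 9 has {2,3,5,6,7,8}; region has {1,2,5,6,7,8,9} → only 4 remains.
r6c9 = 1 (sole candidate).
r7c7 = 3: row 7 has {1,2,4,5,6,7,8,9}; col 7 has {1,2,5,6,7,8,9}; region has {1,2,4,5,6,7,8,9} → only 3 remains.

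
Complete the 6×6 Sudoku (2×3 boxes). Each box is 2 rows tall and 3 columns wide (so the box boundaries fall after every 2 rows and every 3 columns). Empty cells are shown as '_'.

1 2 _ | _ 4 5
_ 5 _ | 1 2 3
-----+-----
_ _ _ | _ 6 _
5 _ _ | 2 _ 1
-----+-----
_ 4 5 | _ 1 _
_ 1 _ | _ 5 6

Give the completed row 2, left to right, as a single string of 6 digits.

R1C4 = 6: row 1 has {1,2,4,5}; col 4 has {1,2}; box has {1,2,3,4,5} → only 6 remains.
R3C2 = 3: row 3 has {6}; col 2 has {1,2,4,5}; box has {5} → only 3 remains.
R3C6 = 4: row 3 has {3,6}; col 6 has {1,3,5,6}; box has {1,2,6} → only 4 remains.
R4C2 = 6: row 4 has {1,2,5}; col 2 has {1,2,3,4,5}; box has {3,5} → only 6 remains.
R4C3 = 4: row 4 has {1,2,5,6}; col 3 has {5}; box has {3,5,6} → only 4 remains.
R4C5 = 3: row 4 has {1,2,4,5,6}; col 5 has {1,2,4,5,6}; box has {1,2,4,6} → only 3 remains.
R5C4 = 3: row 5 has {1,4,5}; col 4 has {1,2,6}; box has {1,5,6} → only 3 remains.
R5C6 = 2: row 5 has {1,3,4,5}; col 6 has {1,3,4,5,6}; box has {1,3,5,6} → only 2 remains.
R6C4 = 4: row 6 has {1,5,6}; col 4 has {1,2,3,6}; box has {1,2,3,5,6} → only 4 remains.
R1C3 = 3: row 1 has {1,2,4,5,6}; col 3 has {4,5}; box has {1,2,5} → only 3 remains.
R2C3 = 6: row 2 has {1,2,3,5}; col 3 has {3,4,5}; box has {1,2,3,5} → only 6 remains.
R3C1 = 2: row 3 has {3,4,6}; col 1 has {1,5}; box has {3,4,5,6} → only 2 remains.
R3C3 = 1: row 3 has {2,3,4,6}; col 3 has {3,4,5,6}; box has {2,3,4,5,6} → only 1 remains.
R3C4 = 5: row 3 has {1,2,3,4,6}; col 4 has {1,2,3,4,6}; box has {1,2,3,4,6} → only 5 remains.
R5C1 = 6: row 5 has {1,2,3,4,5}; col 1 has {1,2,5}; box has {1,4,5} → only 6 remains.
R6C1 = 3: row 6 has {1,4,5,6}; col 1 has {1,2,5,6}; box has {1,4,5,6} → only 3 remains.
R6C3 = 2: row 6 has {1,3,4,5,6}; col 3 has {1,3,4,5,6}; box has {1,3,4,5,6} → only 2 remains.
R2C1 = 4: row 2 has {1,2,3,5,6}; col 1 has {1,2,3,5,6}; box has {1,2,3,5,6} → only 4 remains.

456123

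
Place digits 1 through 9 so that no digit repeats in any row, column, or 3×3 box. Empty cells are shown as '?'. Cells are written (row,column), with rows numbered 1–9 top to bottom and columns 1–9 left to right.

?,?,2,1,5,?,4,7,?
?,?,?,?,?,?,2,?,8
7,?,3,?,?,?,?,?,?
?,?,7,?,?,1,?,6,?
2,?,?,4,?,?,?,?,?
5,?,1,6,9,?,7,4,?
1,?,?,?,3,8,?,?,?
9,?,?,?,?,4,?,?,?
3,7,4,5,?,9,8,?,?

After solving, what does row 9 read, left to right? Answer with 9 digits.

(6,2) = 8: in row 6, 8 can only go here (every other open cell in that row sees an 8).
(4,1) = 4: row 4 has {1,6,7}; col 1 has {1,2,3,5,7,9}; box has {1,2,5,7,8} → only 4 remains.
(2,1) = 6: row 2 has {2,8}; col 1 has {1,2,3,4,5,7,9}; box has {2,3,7} → only 6 remains.
(1,1) = 8: row 1 has {1,2,4,5,7}; col 1 has {1,2,3,4,5,6,7,9}; box has {2,3,6,7} → only 8 remains.
(1,2) = 9: row 1 has {1,2,4,5,7,8}; col 2 has {7,8}; box has {2,3,6,7,8} → only 9 remains.
(2,3) = 5: row 2 has {2,6,8}; col 3 has {1,2,3,4,7}; box has {2,3,6,7,8,9} → only 5 remains.
(4,2) = 3: row 4 has {1,4,6,7}; col 2 has {7,8,9}; box has {1,2,4,5,7,8} → only 3 remains.
(5,2) = 6: row 5 has {2,4}; col 2 has {3,7,8,9}; box has {1,2,3,4,5,7,8} → only 6 remains.
(5,3) = 9: row 5 has {2,4,6}; col 3 has {1,2,3,4,5,7}; box has {1,2,3,4,5,6,7,8} → only 9 remains.
(7,3) = 6: row 7 has {1,3,8}; col 3 has {1,2,3,4,5,7,9}; box has {1,3,4,7,9} → only 6 remains.
(8,3) = 8: row 8 has {4,9}; col 3 has {1,2,3,4,5,6,7,9}; box has {1,3,4,6,7,9} → only 8 remains.
(7,9) = 4: in row 7, 4 can only go here (every other open cell in that row sees a 4).
(7,4) = 7: in row 7, 7 can only go here (every other open cell in that row sees a 7).
(8,4) = 2: row 8 has {4,8,9}; col 4 has {1,4,5,6,7}; box has {3,4,5,7,8,9} → only 2 remains.
(4,4) = 8: row 4 has {1,3,4,6,7}; col 4 has {1,2,4,5,6,7}; box has {1,4,6,9} → only 8 remains.
(4,5) = 2: row 4 has {1,3,4,6,7,8}; col 5 has {3,5,9}; box has {1,4,6,8,9} → only 2 remains.
(5,5) = 7: row 5 has {2,4,6,9}; col 5 has {2,3,5,9}; box has {1,2,4,6,8,9} → only 7 remains.
(6,6) = 3: row 6 has {1,4,5,6,7,8,9}; col 6 has {1,4,8,9}; box has {1,2,4,6,7,8,9} → only 3 remains.
(6,9) = 2: row 6 has {1,3,4,5,6,7,8,9}; col 9 has {4,8}; box has {4,6,7} → only 2 remains.
(8,2) = 5: row 8 has {2,4,8,9}; col 2 has {3,6,7,8,9}; box has {1,3,4,6,7,8,9} → only 5 remains.
(1,6) = 6: row 1 has {1,2,4,5,7,8,9}; col 6 has {1,3,4,8,9}; box has {1,5} → only 6 remains.
(1,9) = 3: row 1 has {1,2,4,5,6,7,8,9}; col 9 has {2,4,8}; box has {2,4,7,8} → only 3 remains.
(2,5) = 4: row 2 has {2,5,6,8}; col 5 has {2,3,5,7,9}; box has {1,5,6} → only 4 remains.
(2,6) = 7: row 2 has {2,4,5,6,8}; col 6 has {1,3,4,6,8,9}; box has {1,4,5,6} → only 7 remains.
(3,4) = 9: row 3 has {3,7}; col 4 has {1,2,4,5,6,7,8}; box has {1,4,5,6,7} → only 9 remains.
(3,5) = 8: row 3 has {3,7,9}; col 5 has {2,3,4,5,7,9}; box has {1,4,5,6,7,9} → only 8 remains.
(3,6) = 2: row 3 has {3,7,8,9}; col 6 has {1,3,4,6,7,8,9}; box has {1,4,5,6,7,8,9} → only 2 remains.
(5,6) = 5: row 5 has {2,4,6,7,9}; col 6 has {1,2,3,4,6,7,8,9}; box has {1,2,3,4,6,7,8,9} → only 5 remains.
(5,9) = 1: row 5 has {2,4,5,6,7,9}; col 9 has {2,3,4,8}; box has {2,4,6,7} → only 1 remains.
(7,2) = 2: row 7 has {1,3,4,6,7,8}; col 2 has {3,5,6,7,8,9}; box has {1,3,4,5,6,7,8,9} → only 2 remains.
(9,9) = 6: row 9 has {3,4,5,7,8,9}; col 9 has {1,2,3,4,8}; box has {4,8} → only 6 remains.
(2,2) = 1: row 2 has {2,4,5,6,7,8}; col 2 has {2,3,5,6,7,8,9}; box has {2,3,5,6,7,8,9} → only 1 remains.
(2,4) = 3: row 2 has {1,2,4,5,6,7,8}; col 4 has {1,2,4,5,6,7,8,9}; box has {1,2,4,5,6,7,8,9} → only 3 remains.
(2,8) = 9: row 2 has {1,2,3,4,5,6,7,8}; col 8 has {4,6,7}; box has {2,3,4,7,8} → only 9 remains.
(3,2) = 4: row 3 has {2,3,7,8,9}; col 2 has {1,2,3,5,6,7,8,9}; box has {1,2,3,5,6,7,8,9} → only 4 remains.
(3,9) = 5: row 3 has {2,3,4,7,8,9}; col 9 has {1,2,3,4,6,8}; box has {2,3,4,7,8,9} → only 5 remains.
(4,9) = 9: row 4 has {1,2,3,4,6,7,8}; col 9 has {1,2,3,4,5,6,8}; box has {1,2,4,6,7} → only 9 remains.
(5,7) = 3: row 5 has {1,2,4,5,6,7,9}; col 7 has {2,4,7,8}; box has {1,2,4,6,7,9} → only 3 remains.
(5,8) = 8: row 5 has {1,2,3,4,5,6,7,9}; col 8 has {4,6,7,9}; box has {1,2,3,4,6,7,9} → only 8 remains.
(7,8) = 5: row 7 has {1,2,3,4,6,7,8}; col 8 has {4,6,7,8,9}; box has {4,6,8} → only 5 remains.
(8,7) = 1: row 8 has {2,4,5,8,9}; col 7 has {2,3,4,7,8}; box has {4,5,6,8} → only 1 remains.
(8,8) = 3: row 8 has {1,2,4,5,8,9}; col 8 has {4,5,6,7,8,9}; box has {1,4,5,6,8} → only 3 remains.
(8,9) = 7: row 8 has {1,2,3,4,5,8,9}; col 9 has {1,2,3,4,5,6,8,9}; box has {1,3,4,5,6,8} → only 7 remains.
(9,5) = 1: row 9 has {3,4,5,6,7,8,9}; col 5 has {2,3,4,5,7,8,9}; box has {2,3,4,5,7,8,9} → only 1 remains.
(9,8) = 2: row 9 has {1,3,4,5,6,7,8,9}; col 8 has {3,4,5,6,7,8,9}; box has {1,3,4,5,6,7,8} → only 2 remains.

374519826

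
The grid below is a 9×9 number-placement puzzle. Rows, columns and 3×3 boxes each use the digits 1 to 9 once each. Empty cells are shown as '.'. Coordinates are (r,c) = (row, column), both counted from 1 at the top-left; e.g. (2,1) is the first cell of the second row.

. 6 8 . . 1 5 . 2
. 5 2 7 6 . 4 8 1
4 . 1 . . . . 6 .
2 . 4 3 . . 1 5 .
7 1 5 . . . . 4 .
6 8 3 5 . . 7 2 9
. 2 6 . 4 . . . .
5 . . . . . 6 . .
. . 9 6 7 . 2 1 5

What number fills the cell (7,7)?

(4,2) = 9: row 4 has {1,2,3,4,5}; col 2 has {1,2,5,6,8}; box has {1,2,3,4,5,6,7,8} → only 9 remains.
(4,5) = 8: row 4 has {1,2,3,4,5,9}; col 5 has {4,6,7}; box has {3,5} → only 8 remains.
(4,9) = 6: row 4 has {1,2,3,4,5,8,9}; col 9 has {1,2,5,9}; box has {1,2,4,5,7,9} → only 6 remains.
(6,5) = 1: row 6 has {2,3,5,6,7,8,9}; col 5 has {4,6,7,8}; box has {3,5,8} → only 1 remains.
(6,6) = 4: row 6 has {1,2,3,5,6,7,8,9}; col 6 has {1}; box has {1,3,5,8} → only 4 remains.
(8,3) = 7: row 8 has {5,6}; col 3 has {1,2,3,4,5,6,8,9}; box has {2,5,6,9} → only 7 remains.
(4,6) = 7: row 4 has {1,2,3,4,5,6,8,9}; col 6 has {1,4}; box has {1,3,4,5,8} → only 7 remains.
(1,4) = 4: in row 1, 4 can only go here (every other open cell in that row sees a 4).
(1,8) = 7: in row 1, 7 can only go here (every other open cell in that row sees a 7).
(3,9) = 3: row 3 has {1,4,6}; col 9 has {1,2,5,6,9}; box has {1,2,4,5,6,7,8} → only 3 remains.
(5,9) = 8: row 5 has {1,4,5,7}; col 9 has {1,2,3,5,6,9}; box has {1,2,4,5,6,7,9} → only 8 remains.
(7,9) = 7: row 7 has {2,4,6}; col 9 has {1,2,3,5,6,8,9}; box has {1,2,5,6} → only 7 remains.
(8,9) = 4: row 8 has {5,6,7}; col 9 has {1,2,3,5,6,7,8,9}; box has {1,2,5,6,7} → only 4 remains.
(3,2) = 7: row 3 has {1,3,4,6}; col 2 has {1,2,5,6,8,9}; box has {1,2,4,5,6,8} → only 7 remains.
(3,7) = 9: row 3 has {1,3,4,6,7}; col 7 has {1,2,4,5,6,7}; box has {1,2,3,4,5,6,7,8} → only 9 remains.
(5,7) = 3: row 5 has {1,4,5,7,8}; col 7 has {1,2,4,5,6,7,9}; box has {1,2,4,5,6,7,8,9} → only 3 remains.
(7,7) = 8: row 7 has {2,4,6,7}; col 7 has {1,2,3,4,5,6,7,9}; box has {1,2,4,5,6,7} → only 8 remains.

8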